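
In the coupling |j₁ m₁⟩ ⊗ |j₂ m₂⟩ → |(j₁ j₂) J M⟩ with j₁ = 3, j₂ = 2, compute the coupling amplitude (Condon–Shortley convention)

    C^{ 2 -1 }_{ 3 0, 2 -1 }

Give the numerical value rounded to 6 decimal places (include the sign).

−√(2/7) ≈ -0.534522

j₁+j₂−J=3  J+j₁−j₂=3  J−j₁+j₂=1  j₁+j₂+J+1=8
(j₁±m₁, j₂±m₂, J±M) = (3,3,1,3,1,3)
P² = 81/14
sum k=0..1:
  [0] +1/36 = 1/36
  [1] −1/4 = -1/4
S = -2/9
C² = P²·S² = 2/7 ; C = -0.534522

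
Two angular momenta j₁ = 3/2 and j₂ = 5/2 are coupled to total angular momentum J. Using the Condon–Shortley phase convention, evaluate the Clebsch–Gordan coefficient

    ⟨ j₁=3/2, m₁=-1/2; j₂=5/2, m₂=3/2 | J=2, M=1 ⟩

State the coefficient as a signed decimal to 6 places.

j₁+j₂−J=2  J+j₁−j₂=1  J−j₁+j₂=3  j₁+j₂+J+1=7
(j₁±m₁, j₂±m₂, J±M) = (1,2,4,1,3,1)
P² = 24/7
sum k=1..2:
  [1] −1/6 = -1/6
  [2] +1/4 = 1/4
S = 1/12
C² = P²·S² = 1/42 ; C = +0.154303

+0.154303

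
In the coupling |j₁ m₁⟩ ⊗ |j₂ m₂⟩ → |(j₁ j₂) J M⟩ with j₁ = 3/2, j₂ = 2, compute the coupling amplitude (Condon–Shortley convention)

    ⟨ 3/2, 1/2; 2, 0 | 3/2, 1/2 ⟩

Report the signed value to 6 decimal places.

-0.447214  (= −√(1/5))

√[4·2!1!2!/6! · 2!1!2!2!2!1!] = √(16/45)
  +(−1)^0/∏(0,2,1,2,0,0)! = 1/4  (running 1/4)
  +(−1)^1/∏(1,1,0,1,1,1)! = -1  (running -3/4)
⟨..|..⟩ = √(16/45)·(-3/4) = -0.447214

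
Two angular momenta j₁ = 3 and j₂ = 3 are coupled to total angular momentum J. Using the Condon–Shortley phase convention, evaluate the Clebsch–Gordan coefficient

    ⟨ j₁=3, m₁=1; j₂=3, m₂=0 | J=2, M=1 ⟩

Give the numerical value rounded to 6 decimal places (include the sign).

j₁+j₂−J=4  J+j₁−j₂=2  J−j₁+j₂=2  j₁+j₂+J+1=9
(j₁±m₁, j₂±m₂, J±M) = (4,2,3,3,3,1)
P² = 96/7
sum k=1..2:
  [1] −1/12 = -1/12
  [2] +1/8 = 1/8
S = 1/24
C² = P²·S² = 1/42 ; C = +0.154303

+0.154303  (= +√(1/42))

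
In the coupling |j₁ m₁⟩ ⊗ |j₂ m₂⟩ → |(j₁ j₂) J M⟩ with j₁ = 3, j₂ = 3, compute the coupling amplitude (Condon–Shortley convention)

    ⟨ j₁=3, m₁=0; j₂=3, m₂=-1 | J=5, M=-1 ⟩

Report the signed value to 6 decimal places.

+0.345033

√[11·1!5!5!/12! · 3!3!2!4!4!6!] = √(69120/7)
  +(−1)^0/∏(0,1,3,2,2,3)! = 1/144  (running 1/144)
  +(−1)^1/∏(1,0,2,1,3,4)! = -1/288  (running 1/288)
⟨..|..⟩ = √(69120/7)·(1/288) = +0.345033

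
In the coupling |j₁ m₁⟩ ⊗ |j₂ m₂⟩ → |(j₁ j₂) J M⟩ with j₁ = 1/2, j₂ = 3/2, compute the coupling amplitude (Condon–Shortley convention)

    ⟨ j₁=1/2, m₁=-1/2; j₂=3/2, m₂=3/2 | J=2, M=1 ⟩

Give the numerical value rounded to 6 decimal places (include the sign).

+0.500000

triangle: 0!×1!×3!/5! = 6/120
(j±m)!: 0!×1!×3!×0!×3!×1! = 36
prefactor² = (2J+1)×Δ×N² = 9
  k=0: +1/(0!×0!×1!×3!×0!×0!) = 1/6
Σ = 1/6  ⇒  CG² = 9×1/6² = 1/4
CG = +√(1/4) = +0.500000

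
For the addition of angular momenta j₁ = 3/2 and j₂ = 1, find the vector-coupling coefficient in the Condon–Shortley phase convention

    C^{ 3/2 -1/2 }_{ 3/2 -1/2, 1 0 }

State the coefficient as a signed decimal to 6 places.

√[4·1!2!1!/5! · 1!2!1!1!1!2!] = √(4/15)
  +(−1)^0/∏(0,1,2,1,0,0)! = 1/2  (running 1/2)
  +(−1)^1/∏(1,0,1,0,1,1)! = -1  (running -1/2)
⟨..|..⟩ = √(4/15)·(-1/2) = -0.258199

−√(1/15) = -0.258199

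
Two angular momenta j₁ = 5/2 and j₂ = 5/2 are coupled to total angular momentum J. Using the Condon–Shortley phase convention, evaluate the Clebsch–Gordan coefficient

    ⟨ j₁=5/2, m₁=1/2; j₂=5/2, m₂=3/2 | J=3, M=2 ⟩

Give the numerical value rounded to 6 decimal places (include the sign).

triangle: 2!·3!·3!/9! = 72/362880
(j±m)!: 3!·2!·4!·1!·5!·1! = 34560
prefactor² = (2J+1)·Δ·N² = 48
  k=1: −1/(1!·1!·1!·3!·2!·0!) = -1/12
  k=2: +1/(2!·0!·0!·2!·3!·1!) = 1/24
Σ = -1/24  ⇒  CG² = 48·(-1/24)² = 1/12
CG = −√(1/12) = -0.288675

-0.288675  (= −√(1/12))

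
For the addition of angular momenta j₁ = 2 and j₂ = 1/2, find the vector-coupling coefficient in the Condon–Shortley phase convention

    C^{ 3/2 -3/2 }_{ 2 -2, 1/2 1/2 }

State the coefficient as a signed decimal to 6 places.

-0.894427

j₁+j₂−J=1  J+j₁−j₂=3  J−j₁+j₂=0  j₁+j₂+J+1=5
(j₁±m₁, j₂±m₂, J±M) = (0,4,1,0,0,3)
P² = 144/5
sum k=1..1:
  [1] −1/6 = -1/6
S = -1/6
C² = P²·S² = 4/5 ; C = -0.894427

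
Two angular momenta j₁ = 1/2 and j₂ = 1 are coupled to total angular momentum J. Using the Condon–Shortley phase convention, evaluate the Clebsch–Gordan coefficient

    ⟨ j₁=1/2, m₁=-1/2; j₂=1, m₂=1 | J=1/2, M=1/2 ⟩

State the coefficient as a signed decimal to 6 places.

√[2·1!0!1!/3! · 0!1!2!0!1!0!] = √(2/3)
  +(−1)^1/∏(1,0,0,1,0,0)! = -1  (running -1)
⟨..|..⟩ = √(2/3)·(-1) = -0.816497

-0.816497  (= −√(2/3))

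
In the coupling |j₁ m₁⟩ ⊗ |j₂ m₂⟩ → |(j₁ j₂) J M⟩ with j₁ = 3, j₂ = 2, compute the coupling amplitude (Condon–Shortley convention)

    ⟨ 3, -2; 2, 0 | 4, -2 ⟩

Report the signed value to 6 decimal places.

triangle: 1!×5!×3!/10! = 720/3628800
(j±m)!: 1!×5!×2!×2!×2!×6! = 691200
prefactor² = (2J+1)×Δ×N² = 8640/7
  k=0: +1/(0!×1!×5!×2!×0!×1!) = 1/240
  k=1: −1/(1!×0!×4!×1!×1!×2!) = -1/48
Σ = -1/60  ⇒  CG² = 8640/7×(-1/60)² = 12/35
CG = −√(12/35) = -0.585540

−√(12/35) = -0.585540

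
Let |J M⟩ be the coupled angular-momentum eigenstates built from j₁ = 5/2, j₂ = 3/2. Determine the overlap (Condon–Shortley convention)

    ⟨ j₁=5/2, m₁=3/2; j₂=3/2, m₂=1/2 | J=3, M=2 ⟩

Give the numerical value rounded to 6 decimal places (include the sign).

triangle: 1!×4!×2!/8! = 48/40320
(j±m)!: 4!×1!×2!×1!×5!×1! = 5760
prefactor² = (2J+1)×Δ×N² = 48
  k=0: +1/(0!×1!×1!×2!×3!×0!) = 1/12
  k=1: −1/(1!×0!×0!×1!×4!×1!) = -1/24
Σ = 1/24  ⇒  CG² = 48×1/24² = 1/12
CG = +√(1/12) = +0.288675

+√(1/12) = +0.288675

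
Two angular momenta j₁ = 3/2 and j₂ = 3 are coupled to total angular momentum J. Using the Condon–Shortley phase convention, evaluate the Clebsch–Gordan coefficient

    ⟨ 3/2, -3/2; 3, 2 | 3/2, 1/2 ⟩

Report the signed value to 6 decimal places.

√[4·3!0!3!/7! · 0!3!5!1!2!1!] = √(288/7)
  +(−1)^3/∏(3,0,0,2,0,1)! = -1/12  (running -1/12)
⟨..|..⟩ = √(288/7)·(-1/12) = -0.534522

-0.534522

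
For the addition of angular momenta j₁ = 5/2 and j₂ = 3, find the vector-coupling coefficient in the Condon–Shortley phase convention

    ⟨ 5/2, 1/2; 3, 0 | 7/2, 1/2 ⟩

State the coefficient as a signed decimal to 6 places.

triangle: 2!·3!·4!/10! = 288/3628800
(j±m)!: 3!·2!·3!·3!·4!·3! = 62208
prefactor² = (2J+1)·Δ·N² = 6912/175
  k=0: +1/(0!·2!·2!·3!·1!·1!) = 1/24
  k=1: −1/(1!·1!·1!·2!·2!·2!) = -1/8
  k=2: +1/(2!·0!·0!·1!·3!·3!) = 1/72
Σ = -5/72  ⇒  CG² = 6912/175·(-5/72)² = 4/21
CG = −√(4/21) = -0.436436

−√(4/21) ≈ -0.436436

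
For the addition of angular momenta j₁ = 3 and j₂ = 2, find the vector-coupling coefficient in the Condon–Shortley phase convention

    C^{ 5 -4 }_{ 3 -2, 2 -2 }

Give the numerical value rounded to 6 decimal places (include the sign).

triangle: 0!*6!*4!/11! = 17280/39916800
(j±m)!: 1!*5!*0!*4!*1!*9! = 1045094400
prefactor² = (2J+1)*Δ*N² = 4976640
  k=0: +1/(0!*0!*5!*0!*1!*4!) = 1/2880
Σ = 1/2880  ⇒  CG² = 4976640*1/2880² = 3/5
CG = +√(3/5) = +0.774597

+√(3/5) ≈ +0.774597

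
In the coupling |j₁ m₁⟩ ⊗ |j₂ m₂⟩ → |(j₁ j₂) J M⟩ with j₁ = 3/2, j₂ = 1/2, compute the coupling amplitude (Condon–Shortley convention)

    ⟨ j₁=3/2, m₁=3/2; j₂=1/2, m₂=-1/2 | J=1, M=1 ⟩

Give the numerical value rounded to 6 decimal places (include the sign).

j₁+j₂−J=1  J+j₁−j₂=2  J−j₁+j₂=0  j₁+j₂+J+1=4
(j₁±m₁, j₂±m₂, J±M) = (3,0,0,1,2,0)
P² = 3
sum k=0..0:
  [0] +1/2 = 1/2
S = 1/2
C² = P²·S² = 3/4 ; C = +0.866025

+0.866025  (= +√(3/4))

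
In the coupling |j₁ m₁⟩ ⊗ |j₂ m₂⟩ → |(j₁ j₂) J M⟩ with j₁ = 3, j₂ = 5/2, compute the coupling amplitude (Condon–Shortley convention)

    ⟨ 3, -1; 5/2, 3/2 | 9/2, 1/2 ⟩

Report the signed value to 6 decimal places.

triangle: 1!×5!×4!/11! = 2880/39916800
(j±m)!: 2!×4!×4!×1!×5!×4! = 3317760
prefactor² = (2J+1)×Δ×N² = 184320/77
  k=0: +1/(0!×1!×4!×4!×1!×0!) = 1/576
  k=1: −1/(1!×0!×3!×3!×2!×1!) = -1/72
Σ = -7/576  ⇒  CG² = 184320/77×(-7/576)² = 35/99
CG = −√(35/99) = -0.594588

-0.594588  (= −√(35/99))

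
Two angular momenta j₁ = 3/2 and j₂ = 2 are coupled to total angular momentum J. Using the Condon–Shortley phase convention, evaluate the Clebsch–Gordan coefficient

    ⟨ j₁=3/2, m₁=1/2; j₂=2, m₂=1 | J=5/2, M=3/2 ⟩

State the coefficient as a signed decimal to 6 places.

triangle: 1!·2!·3!/7! = 12/5040
(j±m)!: 2!·1!·3!·1!·4!·1! = 288
prefactor² = (2J+1)·Δ·N² = 144/35
  k=0: +1/(0!·1!·1!·3!·1!·0!) = 1/6
  k=1: −1/(1!·0!·0!·2!·2!·1!) = -1/4
Σ = -1/12  ⇒  CG² = 144/35·(-1/12)² = 1/35
CG = −√(1/35) = -0.169031

-0.169031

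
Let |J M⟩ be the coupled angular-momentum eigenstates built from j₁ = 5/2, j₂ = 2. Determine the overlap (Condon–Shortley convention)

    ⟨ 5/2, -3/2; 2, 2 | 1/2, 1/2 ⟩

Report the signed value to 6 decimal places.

+0.258199

j₁+j₂−J=4  J+j₁−j₂=1  J−j₁+j₂=0  j₁+j₂+J+1=6
(j₁±m₁, j₂±m₂, J±M) = (1,4,4,0,1,0)
P² = 192/5
sum k=4..4:
  [4] +1/24 = 1/24
S = 1/24
C² = P²·S² = 1/15 ; C = +0.258199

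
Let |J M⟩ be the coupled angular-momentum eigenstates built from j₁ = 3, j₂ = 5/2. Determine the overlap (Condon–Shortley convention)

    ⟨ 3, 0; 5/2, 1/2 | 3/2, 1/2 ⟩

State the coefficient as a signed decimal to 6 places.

triangle: 4!×2!×1!/8! = 48/40320
(j±m)!: 3!×3!×3!×2!×2!×1! = 864
prefactor² = (2J+1)×Δ×N² = 144/35
  k=2: +1/(2!×2!×1!×1!×1!×0!) = 1/4
  k=3: −1/(3!×1!×0!×0!×2!×1!) = -1/12
Σ = 1/6  ⇒  CG² = 144/35×1/6² = 4/35
CG = +√(4/35) = +0.338062

+√(4/35) = +0.338062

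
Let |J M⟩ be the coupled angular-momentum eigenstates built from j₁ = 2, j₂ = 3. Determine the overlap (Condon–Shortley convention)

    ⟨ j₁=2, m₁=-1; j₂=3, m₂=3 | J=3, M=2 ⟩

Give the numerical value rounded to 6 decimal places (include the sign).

triangle: 2!×2!×4!/9! = 96/362880
(j±m)!: 1!×3!×6!×0!×5!×1! = 518400
prefactor² = (2J+1)×Δ×N² = 960
  k=2: +1/(2!×0!×1!×4!×1!×0!) = 1/48
Σ = 1/48  ⇒  CG² = 960×1/48² = 5/12
CG = +√(5/12) = +0.645497

+√(5/12) = +0.645497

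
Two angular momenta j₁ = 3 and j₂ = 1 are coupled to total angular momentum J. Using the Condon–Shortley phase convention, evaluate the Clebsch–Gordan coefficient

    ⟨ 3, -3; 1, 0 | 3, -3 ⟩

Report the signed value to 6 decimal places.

−√(3/4) ≈ -0.866025

√[7·1!5!1!/8! · 0!6!1!1!0!6!] = √(10800)
  +(−1)^1/∏(1,0,5,0,0,1)! = -1/120  (running -1/120)
⟨..|..⟩ = √(10800)·(-1/120) = -0.866025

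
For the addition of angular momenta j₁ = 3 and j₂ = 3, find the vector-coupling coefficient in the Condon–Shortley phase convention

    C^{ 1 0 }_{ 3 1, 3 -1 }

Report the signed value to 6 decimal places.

j₁+j₂−J=5  J+j₁−j₂=1  J−j₁+j₂=1  j₁+j₂+J+1=8
(j₁±m₁, j₂±m₂, J±M) = (4,2,2,4,1,1)
P² = 144/7
sum k=1..2:
  [1] −1/24 = -1/24
  [2] +1/12 = 1/12
S = 1/24
C² = P²·S² = 1/28 ; C = +0.188982

+√(1/28) ≈ +0.188982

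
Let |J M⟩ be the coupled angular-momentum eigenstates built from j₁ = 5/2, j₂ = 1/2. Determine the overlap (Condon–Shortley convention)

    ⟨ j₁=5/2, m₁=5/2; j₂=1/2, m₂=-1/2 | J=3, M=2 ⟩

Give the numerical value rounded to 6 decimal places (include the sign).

+0.408248

√[7·0!5!1!/7! · 5!0!0!1!5!1!] = √(2400)
  +(−1)^0/∏(0,0,0,0,5,1)! = 1/120  (running 1/120)
⟨..|..⟩ = √(2400)·(1/120) = +0.408248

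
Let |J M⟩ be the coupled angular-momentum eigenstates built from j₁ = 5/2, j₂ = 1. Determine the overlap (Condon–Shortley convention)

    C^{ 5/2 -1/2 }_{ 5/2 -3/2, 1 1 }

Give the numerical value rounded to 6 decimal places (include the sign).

−√(16/35) = -0.676123

triangle: 1!*4!*1!/7! = 24/5040
(j±m)!: 1!*4!*2!*0!*2!*3! = 576
prefactor² = (2J+1)*Δ*N² = 576/35
  k=1: −1/(1!*0!*3!*1!*1!*0!) = -1/6
Σ = -1/6  ⇒  CG² = 576/35*(-1/6)² = 16/35
CG = −√(16/35) = -0.676123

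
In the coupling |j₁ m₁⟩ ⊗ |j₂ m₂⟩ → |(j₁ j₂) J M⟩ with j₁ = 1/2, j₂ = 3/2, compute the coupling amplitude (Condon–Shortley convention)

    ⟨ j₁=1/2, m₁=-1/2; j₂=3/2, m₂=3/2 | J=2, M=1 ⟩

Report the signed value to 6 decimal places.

j₁+j₂−J=0  J+j₁−j₂=1  J−j₁+j₂=3  j₁+j₂+J+1=5
(j₁±m₁, j₂±m₂, J±M) = (0,1,3,0,3,1)
P² = 9
sum k=0..0:
  [0] +1/6 = 1/6
S = 1/6
C² = P²·S² = 1/4 ; C = +0.500000

+√(1/4) ≈ +0.500000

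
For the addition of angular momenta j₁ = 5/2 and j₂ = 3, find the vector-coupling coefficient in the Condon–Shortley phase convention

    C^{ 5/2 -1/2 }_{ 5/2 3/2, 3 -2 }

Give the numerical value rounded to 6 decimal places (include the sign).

+0.267261  (= +√(1/14))

triangle: 3!*2!*3!/9! = 72/362880
(j±m)!: 4!*1!*1!*5!*2!*3! = 34560
prefactor² = (2J+1)*Δ*N² = 288/7
  k=0: +1/(0!*3!*1!*1!*1!*2!) = 1/12
  k=1: −1/(1!*2!*0!*0!*2!*3!) = -1/24
Σ = 1/24  ⇒  CG² = 288/7*1/24² = 1/14
CG = +√(1/14) = +0.267261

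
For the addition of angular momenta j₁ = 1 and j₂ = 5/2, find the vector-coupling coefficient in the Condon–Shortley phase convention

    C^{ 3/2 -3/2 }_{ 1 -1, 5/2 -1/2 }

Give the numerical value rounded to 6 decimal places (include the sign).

triangle: 2!·0!·3!/6! = 12/720
(j±m)!: 0!·2!·2!·3!·0!·3! = 144
prefactor² = (2J+1)·Δ·N² = 48/5
  k=2: +1/(2!·0!·0!·0!·0!·3!) = 1/12
Σ = 1/12  ⇒  CG² = 48/5·1/12² = 1/15
CG = +√(1/15) = +0.258199

+0.258199  (= +√(1/15))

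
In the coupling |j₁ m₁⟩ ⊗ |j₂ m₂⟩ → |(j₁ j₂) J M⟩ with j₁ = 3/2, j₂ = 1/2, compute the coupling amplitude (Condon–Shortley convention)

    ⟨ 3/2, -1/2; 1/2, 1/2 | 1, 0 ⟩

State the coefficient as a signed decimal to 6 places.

j₁+j₂−J=1  J+j₁−j₂=2  J−j₁+j₂=0  j₁+j₂+J+1=4
(j₁±m₁, j₂±m₂, J±M) = (1,2,1,0,1,1)
P² = 1/2
sum k=1..1:
  [1] −1/1 = -1
S = -1
C² = P²·S² = 1/2 ; C = -0.707107

-0.707107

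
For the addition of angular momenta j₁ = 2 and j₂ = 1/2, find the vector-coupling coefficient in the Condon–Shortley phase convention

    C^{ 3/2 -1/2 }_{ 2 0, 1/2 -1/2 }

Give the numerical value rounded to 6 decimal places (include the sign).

j₁+j₂−J=1  J+j₁−j₂=3  J−j₁+j₂=0  j₁+j₂+J+1=5
(j₁±m₁, j₂±m₂, J±M) = (2,2,0,1,1,2)
P² = 8/5
sum k=0..0:
  [0] +1/2 = 1/2
S = 1/2
C² = P²·S² = 2/5 ; C = +0.632456

+√(2/5) ≈ +0.632456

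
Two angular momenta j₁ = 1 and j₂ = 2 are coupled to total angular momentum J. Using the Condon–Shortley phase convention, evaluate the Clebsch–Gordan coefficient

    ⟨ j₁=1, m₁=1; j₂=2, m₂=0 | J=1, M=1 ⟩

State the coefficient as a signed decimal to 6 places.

+0.316228  (= +√(1/10))

√[3·2!0!2!/5! · 2!0!2!2!2!0!] = √(8/5)
  +(−1)^0/∏(0,2,0,2,0,0)! = 1/4  (running 1/4)
⟨..|..⟩ = √(8/5)·(1/4) = +0.316228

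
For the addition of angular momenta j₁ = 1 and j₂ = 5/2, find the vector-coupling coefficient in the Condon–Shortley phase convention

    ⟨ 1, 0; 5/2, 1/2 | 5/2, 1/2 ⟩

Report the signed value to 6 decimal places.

√[6·1!1!4!/7! · 1!1!3!2!3!2!] = √(144/35)
  +(−1)^0/∏(0,1,1,3,0,1)! = 1/6  (running 1/6)
  +(−1)^1/∏(1,0,0,2,1,2)! = -1/4  (running -1/12)
⟨..|..⟩ = √(144/35)·(-1/12) = -0.169031

−√(1/35) ≈ -0.169031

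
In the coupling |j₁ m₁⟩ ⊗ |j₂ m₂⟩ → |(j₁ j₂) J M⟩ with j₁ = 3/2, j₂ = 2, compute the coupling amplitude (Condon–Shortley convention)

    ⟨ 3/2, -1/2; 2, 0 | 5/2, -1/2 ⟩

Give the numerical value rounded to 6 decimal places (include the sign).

-0.292770  (= −√(3/35))

√[6·1!2!3!/7! · 1!2!2!2!2!3!] = √(48/35)
  +(−1)^0/∏(0,1,2,2,0,1)! = 1/4  (running 1/4)
  +(−1)^1/∏(1,0,1,1,1,2)! = -1/2  (running -1/4)
⟨..|..⟩ = √(48/35)·(-1/4) = -0.292770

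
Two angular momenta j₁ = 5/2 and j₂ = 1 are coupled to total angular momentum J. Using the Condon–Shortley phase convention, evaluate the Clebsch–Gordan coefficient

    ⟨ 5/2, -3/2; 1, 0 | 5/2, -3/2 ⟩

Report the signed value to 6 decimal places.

−√(9/35) = -0.507093

√[6·1!4!1!/7! · 1!4!1!1!1!4!] = √(576/35)
  +(−1)^0/∏(0,1,4,1,0,0)! = 1/24  (running 1/24)
  +(−1)^1/∏(1,0,3,0,1,1)! = -1/6  (running -1/8)
⟨..|..⟩ = √(576/35)·(-1/8) = -0.507093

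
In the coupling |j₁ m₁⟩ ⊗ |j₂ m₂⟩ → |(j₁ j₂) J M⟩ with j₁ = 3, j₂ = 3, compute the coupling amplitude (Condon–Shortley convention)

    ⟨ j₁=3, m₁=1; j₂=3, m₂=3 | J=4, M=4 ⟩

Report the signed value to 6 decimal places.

+√(3/11) = +0.522233

j₁+j₂−J=2  J+j₁−j₂=4  J−j₁+j₂=4  j₁+j₂+J+1=11
(j₁±m₁, j₂±m₂, J±M) = (4,2,6,0,8,0)
P² = 3981312/11
sum k=2..2:
  [2] +1/1152 = 1/1152
S = 1/1152
C² = P²·S² = 3/11 ; C = +0.522233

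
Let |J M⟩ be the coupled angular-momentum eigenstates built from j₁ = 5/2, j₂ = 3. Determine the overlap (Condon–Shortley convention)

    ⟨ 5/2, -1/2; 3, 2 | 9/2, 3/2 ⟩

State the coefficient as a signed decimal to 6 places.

√[10·1!4!5!/11! · 2!3!5!1!6!3!] = √(345600/77)
  +(−1)^0/∏(0,1,3,5,1,0)! = 1/720  (running 1/720)
  +(−1)^1/∏(1,0,2,4,2,1)! = -1/96  (running -13/1440)
⟨..|..⟩ = √(345600/77)·(-13/1440) = -0.604815

-0.604815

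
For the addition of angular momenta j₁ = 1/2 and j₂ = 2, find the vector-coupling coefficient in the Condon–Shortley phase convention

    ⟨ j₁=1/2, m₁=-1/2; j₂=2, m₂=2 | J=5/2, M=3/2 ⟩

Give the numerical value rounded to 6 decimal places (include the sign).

+√(1/5) ≈ +0.447214

√[6·0!1!4!/6! · 0!1!4!0!4!1!] = √(576/5)
  +(−1)^0/∏(0,0,1,4,0,0)! = 1/24  (running 1/24)
⟨..|..⟩ = √(576/5)·(1/24) = +0.447214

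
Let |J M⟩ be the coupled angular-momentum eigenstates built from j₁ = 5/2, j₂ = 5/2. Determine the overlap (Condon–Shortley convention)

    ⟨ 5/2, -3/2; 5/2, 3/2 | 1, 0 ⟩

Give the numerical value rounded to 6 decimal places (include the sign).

-0.358569

j₁+j₂−J=4  J+j₁−j₂=1  J−j₁+j₂=1  j₁+j₂+J+1=7
(j₁±m₁, j₂±m₂, J±M) = (1,4,4,1,1,1)
P² = 288/35
sum k=3..4:
  [3] −1/6 = -1/6
  [4] +1/24 = 1/24
S = -1/8
C² = P²·S² = 9/70 ; C = -0.358569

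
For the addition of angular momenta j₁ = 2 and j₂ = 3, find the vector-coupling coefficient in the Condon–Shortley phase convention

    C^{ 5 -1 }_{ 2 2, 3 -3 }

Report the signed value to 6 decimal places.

+0.069007  (= +√(1/210))

triangle: 0!*4!*6!/11! = 17280/39916800
(j±m)!: 4!*0!*0!*6!*4!*6! = 298598400
prefactor² = (2J+1)*Δ*N² = 9953280/7
  k=0: +1/(0!*0!*0!*0!*4!*6!) = 1/17280
Σ = 1/17280  ⇒  CG² = 9953280/7*1/17280² = 1/210
CG = +√(1/210) = +0.069007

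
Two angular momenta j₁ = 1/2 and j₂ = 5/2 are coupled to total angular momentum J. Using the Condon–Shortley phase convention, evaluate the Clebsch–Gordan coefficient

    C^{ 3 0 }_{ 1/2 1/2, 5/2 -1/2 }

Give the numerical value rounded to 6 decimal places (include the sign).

+√(1/2) = +0.707107

triangle: 0!·1!·5!/7! = 120/5040
(j±m)!: 1!·0!·2!·3!·3!·3! = 432
prefactor² = (2J+1)·Δ·N² = 72
  k=0: +1/(0!·0!·0!·2!·1!·3!) = 1/12
Σ = 1/12  ⇒  CG² = 72·1/12² = 1/2
CG = +√(1/2) = +0.707107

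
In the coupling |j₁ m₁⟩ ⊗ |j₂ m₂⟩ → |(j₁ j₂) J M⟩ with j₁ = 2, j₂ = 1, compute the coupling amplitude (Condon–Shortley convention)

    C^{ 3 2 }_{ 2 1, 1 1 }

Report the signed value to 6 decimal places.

+√(2/3) ≈ +0.816497

j₁+j₂−J=0  J+j₁−j₂=4  J−j₁+j₂=2  j₁+j₂+J+1=7
(j₁±m₁, j₂±m₂, J±M) = (3,1,2,0,5,1)
P² = 96
sum k=0..0:
  [0] +1/12 = 1/12
S = 1/12
C² = P²·S² = 2/3 ; C = +0.816497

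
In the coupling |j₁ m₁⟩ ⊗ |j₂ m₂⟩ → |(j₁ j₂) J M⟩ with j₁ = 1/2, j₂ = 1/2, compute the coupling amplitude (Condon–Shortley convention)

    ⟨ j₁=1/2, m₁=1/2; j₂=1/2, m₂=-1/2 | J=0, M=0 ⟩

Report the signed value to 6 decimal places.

+√(1/2) = +0.707107

√[1·1!0!0!/2! · 1!0!0!1!0!0!] = √(1/2)
  +(−1)^0/∏(0,1,0,0,0,0)! = 1  (running 1)
⟨..|..⟩ = √(1/2)·(1) = +0.707107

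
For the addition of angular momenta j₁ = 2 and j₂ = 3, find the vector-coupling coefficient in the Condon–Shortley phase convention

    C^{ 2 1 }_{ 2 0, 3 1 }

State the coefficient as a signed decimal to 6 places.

+0.377964

j₁+j₂−J=3  J+j₁−j₂=1  J−j₁+j₂=3  j₁+j₂+J+1=8
(j₁±m₁, j₂±m₂, J±M) = (2,2,4,2,3,1)
P² = 36/7
sum k=1..2:
  [1] −1/12 = -1/12
  [2] +1/4 = 1/4
S = 1/6
C² = P²·S² = 1/7 ; C = +0.377964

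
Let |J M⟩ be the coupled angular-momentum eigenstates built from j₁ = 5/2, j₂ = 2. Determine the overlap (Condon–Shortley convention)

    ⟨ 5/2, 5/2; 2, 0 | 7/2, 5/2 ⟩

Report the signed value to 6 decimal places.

j₁+j₂−J=1  J+j₁−j₂=4  J−j₁+j₂=3  j₁+j₂+J+1=9
(j₁±m₁, j₂±m₂, J±M) = (5,0,2,2,6,1)
P² = 7680/7
sum k=0..0:
  [0] +1/48 = 1/48
S = 1/48
C² = P²·S² = 10/21 ; C = +0.690066

+0.690066  (= +√(10/21))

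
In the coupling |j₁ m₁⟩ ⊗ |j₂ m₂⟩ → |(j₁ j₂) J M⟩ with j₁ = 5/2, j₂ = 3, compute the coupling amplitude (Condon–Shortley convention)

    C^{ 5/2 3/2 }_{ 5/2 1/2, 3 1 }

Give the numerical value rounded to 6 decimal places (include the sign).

+√(1/35) = +0.169031

triangle: 3!*2!*3!/9! = 72/362880
(j±m)!: 3!*2!*4!*2!*4!*1! = 13824
prefactor² = (2J+1)*Δ*N² = 576/35
  k=1: −1/(1!*2!*1!*3!*1!*0!) = -1/12
  k=2: +1/(2!*1!*0!*2!*2!*1!) = 1/8
Σ = 1/24  ⇒  CG² = 576/35*1/24² = 1/35
CG = +√(1/35) = +0.169031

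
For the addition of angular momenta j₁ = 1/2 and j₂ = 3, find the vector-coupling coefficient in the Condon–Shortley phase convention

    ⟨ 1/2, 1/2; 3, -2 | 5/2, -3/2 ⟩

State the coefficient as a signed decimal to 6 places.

triangle: 1!·0!·5!/7! = 120/5040
(j±m)!: 1!·0!·1!·5!·1!·4! = 2880
prefactor² = (2J+1)·Δ·N² = 2880/7
  k=0: +1/(0!·1!·0!·1!·0!·4!) = 1/24
Σ = 1/24  ⇒  CG² = 2880/7·1/24² = 5/7
CG = +√(5/7) = +0.845154

+√(5/7) = +0.845154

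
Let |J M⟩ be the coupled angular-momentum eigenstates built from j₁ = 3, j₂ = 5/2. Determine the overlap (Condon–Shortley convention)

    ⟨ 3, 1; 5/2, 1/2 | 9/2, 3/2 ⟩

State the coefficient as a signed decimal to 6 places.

√[10·1!5!4!/11! · 4!2!3!2!6!3!] = √(138240/77)
  +(−1)^0/∏(0,1,2,3,3,1)! = 1/72  (running 1/72)
  +(−1)^1/∏(1,0,1,2,4,2)! = -1/96  (running 1/288)
⟨..|..⟩ = √(138240/77)·(1/288) = +0.147122

+0.147122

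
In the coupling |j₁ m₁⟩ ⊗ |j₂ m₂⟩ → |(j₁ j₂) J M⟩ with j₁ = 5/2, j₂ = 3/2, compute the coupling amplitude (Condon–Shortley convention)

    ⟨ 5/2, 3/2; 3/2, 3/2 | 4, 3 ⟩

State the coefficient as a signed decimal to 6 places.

√[9·0!5!3!/9! · 4!1!3!0!7!1!] = √(12960)
  +(−1)^0/∏(0,0,1,3,4,0)! = 1/144  (running 1/144)
⟨..|..⟩ = √(12960)·(1/144) = +0.790569

+√(5/8) ≈ +0.790569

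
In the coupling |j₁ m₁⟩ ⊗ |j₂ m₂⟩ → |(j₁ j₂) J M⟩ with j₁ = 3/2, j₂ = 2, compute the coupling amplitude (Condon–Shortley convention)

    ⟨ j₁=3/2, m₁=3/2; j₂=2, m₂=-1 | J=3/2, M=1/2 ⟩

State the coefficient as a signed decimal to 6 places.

+√(2/5) = +0.632456

j₁+j₂−J=2  J+j₁−j₂=1  J−j₁+j₂=2  j₁+j₂+J+1=6
(j₁±m₁, j₂±m₂, J±M) = (3,0,1,3,2,1)
P² = 8/5
sum k=0..0:
  [0] +1/2 = 1/2
S = 1/2
C² = P²·S² = 2/5 ; C = +0.632456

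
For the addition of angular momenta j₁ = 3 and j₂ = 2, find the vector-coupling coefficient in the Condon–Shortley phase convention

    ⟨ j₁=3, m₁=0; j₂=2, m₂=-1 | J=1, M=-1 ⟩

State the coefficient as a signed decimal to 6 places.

-0.292770  (= −√(3/35))

j₁+j₂−J=4  J+j₁−j₂=2  J−j₁+j₂=0  j₁+j₂+J+1=7
(j₁±m₁, j₂±m₂, J±M) = (3,3,1,3,0,2)
P² = 432/35
sum k=1..1:
  [1] −1/12 = -1/12
S = -1/12
C² = P²·S² = 3/35 ; C = -0.292770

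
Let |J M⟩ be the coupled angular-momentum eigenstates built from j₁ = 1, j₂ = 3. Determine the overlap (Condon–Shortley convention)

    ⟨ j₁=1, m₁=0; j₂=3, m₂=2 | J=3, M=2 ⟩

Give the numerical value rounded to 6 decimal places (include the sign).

j₁+j₂−J=1  J+j₁−j₂=1  J−j₁+j₂=5  j₁+j₂+J+1=8
(j₁±m₁, j₂±m₂, J±M) = (1,1,5,1,5,1)
P² = 300
sum k=0..1:
  [0] +1/120 = 1/120
  [1] −1/24 = -1/24
S = -1/30
C² = P²·S² = 1/3 ; C = -0.577350

−√(1/3) = -0.577350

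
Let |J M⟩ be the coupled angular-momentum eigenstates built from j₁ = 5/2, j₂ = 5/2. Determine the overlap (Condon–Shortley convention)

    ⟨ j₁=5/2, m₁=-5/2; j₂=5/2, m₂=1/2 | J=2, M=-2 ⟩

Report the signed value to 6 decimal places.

j₁+j₂−J=3  J+j₁−j₂=2  J−j₁+j₂=2  j₁+j₂+J+1=8
(j₁±m₁, j₂±m₂, J±M) = (0,5,3,2,0,4)
P² = 720/7
sum k=3..3:
  [3] −1/24 = -1/24
S = -1/24
C² = P²·S² = 5/28 ; C = -0.422577

−√(5/28) = -0.422577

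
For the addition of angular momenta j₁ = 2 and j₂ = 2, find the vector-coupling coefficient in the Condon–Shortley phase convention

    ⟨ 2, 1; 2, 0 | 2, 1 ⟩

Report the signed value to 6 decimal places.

−√(1/14) ≈ -0.267261

√[5·2!2!2!/7! · 3!1!2!2!3!1!] = √(8/7)
  +(−1)^0/∏(0,2,1,2,1,0)! = 1/4  (running 1/4)
  +(−1)^1/∏(1,1,0,1,2,1)! = -1/2  (running -1/4)
⟨..|..⟩ = √(8/7)·(-1/4) = -0.267261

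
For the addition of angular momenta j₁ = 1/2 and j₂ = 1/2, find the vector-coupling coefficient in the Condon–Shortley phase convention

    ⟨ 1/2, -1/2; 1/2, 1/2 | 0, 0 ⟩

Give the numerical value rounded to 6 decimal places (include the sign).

-0.707107

triangle: 1!×0!×0!/2! = 1/2
(j±m)!: 0!×1!×1!×0!×0!×0! = 1
prefactor² = (2J+1)×Δ×N² = 1/2
  k=1: −1/(1!×0!×0!×0!×0!×0!) = -1
Σ = -1  ⇒  CG² = 1/2×(-1)² = 1/2
CG = −√(1/2) = -0.707107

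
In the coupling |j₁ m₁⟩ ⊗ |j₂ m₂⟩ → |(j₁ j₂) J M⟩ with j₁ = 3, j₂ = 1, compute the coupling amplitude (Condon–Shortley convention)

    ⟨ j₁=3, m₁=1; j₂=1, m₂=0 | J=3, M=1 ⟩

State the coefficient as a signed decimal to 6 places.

+0.288675  (= +√(1/12))

triangle: 1!*5!*1!/8! = 120/40320
(j±m)!: 4!*2!*1!*1!*4!*2! = 2304
prefactor² = (2J+1)*Δ*N² = 48
  k=0: +1/(0!*1!*2!*1!*3!*0!) = 1/12
  k=1: −1/(1!*0!*1!*0!*4!*1!) = -1/24
Σ = 1/24  ⇒  CG² = 48*1/24² = 1/12
CG = +√(1/12) = +0.288675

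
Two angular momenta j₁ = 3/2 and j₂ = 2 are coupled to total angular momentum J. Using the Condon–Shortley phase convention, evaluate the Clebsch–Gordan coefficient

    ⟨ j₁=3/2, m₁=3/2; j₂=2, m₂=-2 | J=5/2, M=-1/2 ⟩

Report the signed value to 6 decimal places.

√[6·1!2!3!/7! · 3!0!0!4!2!3!] = √(864/35)
  +(−1)^0/∏(0,1,0,0,2,3)! = 1/12  (running 1/12)
⟨..|..⟩ = √(864/35)·(1/12) = +0.414039

+√(6/35) = +0.414039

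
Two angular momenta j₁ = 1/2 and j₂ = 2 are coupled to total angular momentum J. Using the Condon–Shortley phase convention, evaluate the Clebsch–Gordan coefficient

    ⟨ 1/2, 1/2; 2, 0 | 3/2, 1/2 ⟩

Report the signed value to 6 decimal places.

+√(2/5) = +0.632456

√[4·1!0!3!/5! · 1!0!2!2!2!1!] = √(8/5)
  +(−1)^0/∏(0,1,0,2,0,1)! = 1/2  (running 1/2)
⟨..|..⟩ = √(8/5)·(1/2) = +0.632456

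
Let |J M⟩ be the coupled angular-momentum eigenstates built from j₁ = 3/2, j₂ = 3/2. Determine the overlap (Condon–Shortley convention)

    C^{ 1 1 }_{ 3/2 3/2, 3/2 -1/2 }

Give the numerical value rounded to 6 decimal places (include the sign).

+√(3/10) = +0.547723

√[3·2!1!1!/5! · 3!0!1!2!2!0!] = √(6/5)
  +(−1)^0/∏(0,2,0,1,1,0)! = 1/2  (running 1/2)
⟨..|..⟩ = √(6/5)·(1/2) = +0.547723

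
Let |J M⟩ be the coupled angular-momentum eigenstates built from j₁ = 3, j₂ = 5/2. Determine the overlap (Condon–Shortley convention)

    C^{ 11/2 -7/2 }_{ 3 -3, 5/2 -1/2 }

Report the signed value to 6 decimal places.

triangle: 0!*6!*5!/12! = 86400/479001600
(j±m)!: 0!*6!*2!*3!*2!*9! = 6270566400
prefactor² = (2J+1)*Δ*N² = 149299200/11
  k=0: +1/(0!*0!*6!*2!*0!*3!) = 1/8640
Σ = 1/8640  ⇒  CG² = 149299200/11*1/8640² = 2/11
CG = +√(2/11) = +0.426401

+√(2/11) = +0.426401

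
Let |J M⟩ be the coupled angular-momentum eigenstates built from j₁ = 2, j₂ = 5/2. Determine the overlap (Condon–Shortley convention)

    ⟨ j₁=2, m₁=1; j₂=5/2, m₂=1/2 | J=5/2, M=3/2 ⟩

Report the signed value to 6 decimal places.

√[6·2!2!3!/8! · 3!1!3!2!4!1!] = √(216/35)
  +(−1)^0/∏(0,2,1,3,1,0)! = 1/12  (running 1/12)
  +(−1)^1/∏(1,1,0,2,2,1)! = -1/4  (running -1/6)
⟨..|..⟩ = √(216/35)·(-1/6) = -0.414039

-0.414039  (= −√(6/35))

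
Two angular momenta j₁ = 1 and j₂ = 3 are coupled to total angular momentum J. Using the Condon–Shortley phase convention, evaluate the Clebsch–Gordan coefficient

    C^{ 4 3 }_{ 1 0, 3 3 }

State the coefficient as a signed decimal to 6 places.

triangle: 0!*2!*6!/9! = 1440/362880
(j±m)!: 1!*1!*6!*0!*7!*1! = 3628800
prefactor² = (2J+1)*Δ*N² = 129600
  k=0: +1/(0!*0!*1!*6!*1!*0!) = 1/720
Σ = 1/720  ⇒  CG² = 129600*1/720² = 1/4
CG = +√(1/4) = +0.500000

+0.500000  (= +√(1/4))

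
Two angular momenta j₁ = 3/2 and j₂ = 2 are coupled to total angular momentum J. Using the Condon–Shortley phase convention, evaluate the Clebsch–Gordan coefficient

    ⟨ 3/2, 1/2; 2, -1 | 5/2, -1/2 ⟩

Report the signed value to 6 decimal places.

triangle: 1!*2!*3!/7! = 12/5040
(j±m)!: 2!*1!*1!*3!*2!*3! = 144
prefactor² = (2J+1)*Δ*N² = 72/35
  k=0: +1/(0!*1!*1!*1!*1!*2!) = 1/2
  k=1: −1/(1!*0!*0!*0!*2!*3!) = -1/12
Σ = 5/12  ⇒  CG² = 72/35*5/12² = 5/14
CG = +√(5/14) = +0.597614

+0.597614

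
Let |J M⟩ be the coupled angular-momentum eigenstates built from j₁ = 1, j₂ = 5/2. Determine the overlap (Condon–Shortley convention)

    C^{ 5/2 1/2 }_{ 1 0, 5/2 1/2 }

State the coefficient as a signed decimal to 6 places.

j₁+j₂−J=1  J+j₁−j₂=1  J−j₁+j₂=4  j₁+j₂+J+1=7
(j₁±m₁, j₂±m₂, J±M) = (1,1,3,2,3,2)
P² = 144/35
sum k=0..1:
  [0] +1/6 = 1/6
  [1] −1/4 = -1/4
S = -1/12
C² = P²·S² = 1/35 ; C = -0.169031

−√(1/35) = -0.169031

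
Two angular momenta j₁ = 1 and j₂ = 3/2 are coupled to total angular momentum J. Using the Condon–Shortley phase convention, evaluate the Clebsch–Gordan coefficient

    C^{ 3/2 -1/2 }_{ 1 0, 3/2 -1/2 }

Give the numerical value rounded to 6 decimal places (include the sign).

j₁+j₂−J=1  J+j₁−j₂=1  J−j₁+j₂=2  j₁+j₂+J+1=5
(j₁±m₁, j₂±m₂, J±M) = (1,1,1,2,1,2)
P² = 4/15
sum k=0..1:
  [0] +1/1 = 1
  [1] −1/2 = -1/2
S = 1/2
C² = P²·S² = 1/15 ; C = +0.258199

+√(1/15) = +0.258199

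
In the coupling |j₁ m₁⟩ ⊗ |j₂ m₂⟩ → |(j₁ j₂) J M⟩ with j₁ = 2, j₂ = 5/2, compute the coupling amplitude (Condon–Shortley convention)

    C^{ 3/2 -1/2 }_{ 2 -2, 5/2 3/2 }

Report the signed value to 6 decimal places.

−√(32/105) ≈ -0.552052

√[4·3!1!2!/7! · 0!4!4!1!1!2!] = √(384/35)
  +(−1)^3/∏(3,0,1,1,0,1)! = -1/6  (running -1/6)
⟨..|..⟩ = √(384/35)·(-1/6) = -0.552052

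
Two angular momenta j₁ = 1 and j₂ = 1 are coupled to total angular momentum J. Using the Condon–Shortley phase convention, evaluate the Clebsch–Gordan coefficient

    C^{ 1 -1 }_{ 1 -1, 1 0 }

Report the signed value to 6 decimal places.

triangle: 1!·1!·1!/4! = 1/24
(j±m)!: 0!·2!·1!·1!·0!·2! = 4
prefactor² = (2J+1)·Δ·N² = 1/2
  k=1: −1/(1!·0!·1!·0!·0!·1!) = -1
Σ = -1  ⇒  CG² = 1/2·(-1)² = 1/2
CG = −√(1/2) = -0.707107

-0.707107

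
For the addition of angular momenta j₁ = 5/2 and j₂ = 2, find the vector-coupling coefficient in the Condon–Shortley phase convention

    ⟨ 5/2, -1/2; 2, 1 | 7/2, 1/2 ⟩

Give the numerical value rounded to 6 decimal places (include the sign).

-0.557773

j₁+j₂−J=1  J+j₁−j₂=4  J−j₁+j₂=3  j₁+j₂+J+1=9
(j₁±m₁, j₂±m₂, J±M) = (2,3,3,1,4,3)
P² = 1152/35
sum k=0..1:
  [0] +1/36 = 1/36
  [1] −1/8 = -1/8
S = -7/72
C² = P²·S² = 14/45 ; C = -0.557773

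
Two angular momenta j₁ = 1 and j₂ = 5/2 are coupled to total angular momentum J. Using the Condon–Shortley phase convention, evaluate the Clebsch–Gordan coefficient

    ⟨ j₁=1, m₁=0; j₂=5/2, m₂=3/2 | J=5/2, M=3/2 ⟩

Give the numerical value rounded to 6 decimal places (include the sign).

triangle: 1!×1!×4!/7! = 24/5040
(j±m)!: 1!×1!×4!×1!×4!×1! = 576
prefactor² = (2J+1)×Δ×N² = 576/35
  k=0: +1/(0!×1!×1!×4!×0!×0!) = 1/24
  k=1: −1/(1!×0!×0!×3!×1!×1!) = -1/6
Σ = -1/8  ⇒  CG² = 576/35×(-1/8)² = 9/35
CG = −√(9/35) = -0.507093

-0.507093  (= −√(9/35))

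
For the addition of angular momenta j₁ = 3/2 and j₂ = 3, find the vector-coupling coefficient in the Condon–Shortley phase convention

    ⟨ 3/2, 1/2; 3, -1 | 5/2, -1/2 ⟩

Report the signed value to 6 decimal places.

j₁+j₂−J=2  J+j₁−j₂=1  J−j₁+j₂=4  j₁+j₂+J+1=8
(j₁±m₁, j₂±m₂, J±M) = (2,1,2,4,2,3)
P² = 288/35
sum k=0..1:
  [0] +1/8 = 1/8
  [1] −1/6 = -1/6
S = -1/24
C² = P²·S² = 1/70 ; C = -0.119523

−√(1/70) ≈ -0.119523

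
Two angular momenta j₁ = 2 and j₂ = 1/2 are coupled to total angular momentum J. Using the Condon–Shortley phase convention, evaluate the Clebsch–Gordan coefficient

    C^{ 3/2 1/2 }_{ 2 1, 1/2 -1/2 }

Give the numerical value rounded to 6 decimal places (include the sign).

j₁+j₂−J=1  J+j₁−j₂=3  J−j₁+j₂=0  j₁+j₂+J+1=5
(j₁±m₁, j₂±m₂, J±M) = (3,1,0,1,2,1)
P² = 12/5
sum k=0..0:
  [0] +1/2 = 1/2
S = 1/2
C² = P²·S² = 3/5 ; C = +0.774597

+0.774597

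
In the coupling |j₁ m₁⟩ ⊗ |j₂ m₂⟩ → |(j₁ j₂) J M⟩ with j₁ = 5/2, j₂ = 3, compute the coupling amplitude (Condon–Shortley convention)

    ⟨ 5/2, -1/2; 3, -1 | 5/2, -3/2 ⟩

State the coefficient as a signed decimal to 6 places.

-0.169031  (= −√(1/35))

j₁+j₂−J=3  J+j₁−j₂=2  J−j₁+j₂=3  j₁+j₂+J+1=9
(j₁±m₁, j₂±m₂, J±M) = (2,3,2,4,1,4)
P² = 576/35
sum k=1..2:
  [1] −1/8 = -1/8
  [2] +1/12 = 1/12
S = -1/24
C² = P²·S² = 1/35 ; C = -0.169031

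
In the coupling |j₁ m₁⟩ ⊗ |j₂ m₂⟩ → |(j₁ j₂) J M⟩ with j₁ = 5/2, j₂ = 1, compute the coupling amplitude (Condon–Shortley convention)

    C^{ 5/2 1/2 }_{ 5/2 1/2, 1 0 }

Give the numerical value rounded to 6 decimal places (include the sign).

+√(1/35) = +0.169031

j₁+j₂−J=1  J+j₁−j₂=4  J−j₁+j₂=1  j₁+j₂+J+1=7
(j₁±m₁, j₂±m₂, J±M) = (3,2,1,1,3,2)
P² = 144/35
sum k=0..1:
  [0] +1/4 = 1/4
  [1] −1/6 = -1/6
S = 1/12
C² = P²·S² = 1/35 ; C = +0.169031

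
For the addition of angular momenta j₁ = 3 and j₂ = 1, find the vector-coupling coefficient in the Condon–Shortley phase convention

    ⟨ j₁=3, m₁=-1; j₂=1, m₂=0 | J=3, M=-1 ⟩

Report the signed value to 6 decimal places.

-0.288675

triangle: 1!*5!*1!/8! = 120/40320
(j±m)!: 2!*4!*1!*1!*2!*4! = 2304
prefactor² = (2J+1)*Δ*N² = 48
  k=0: +1/(0!*1!*4!*1!*1!*0!) = 1/24
  k=1: −1/(1!*0!*3!*0!*2!*1!) = -1/12
Σ = -1/24  ⇒  CG² = 48*(-1/24)² = 1/12
CG = −√(1/12) = -0.288675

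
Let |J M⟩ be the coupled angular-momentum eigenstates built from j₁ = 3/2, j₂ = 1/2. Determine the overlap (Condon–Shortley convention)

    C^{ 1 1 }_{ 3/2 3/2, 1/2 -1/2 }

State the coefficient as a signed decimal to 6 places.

+0.866025  (= +√(3/4))

triangle: 1!*2!*0!/4! = 2/24
(j±m)!: 3!*0!*0!*1!*2!*0! = 12
prefactor² = (2J+1)*Δ*N² = 3
  k=0: +1/(0!*1!*0!*0!*2!*0!) = 1/2
Σ = 1/2  ⇒  CG² = 3*1/2² = 3/4
CG = +√(3/4) = +0.866025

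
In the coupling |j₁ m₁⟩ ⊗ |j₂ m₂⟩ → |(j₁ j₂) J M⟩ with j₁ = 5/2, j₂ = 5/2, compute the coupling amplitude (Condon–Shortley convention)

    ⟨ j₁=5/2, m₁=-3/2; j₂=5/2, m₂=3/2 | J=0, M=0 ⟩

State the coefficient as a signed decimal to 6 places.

+0.408248

j₁+j₂−J=5  J+j₁−j₂=0  J−j₁+j₂=0  j₁+j₂+J+1=6
(j₁±m₁, j₂±m₂, J±M) = (1,4,4,1,0,0)
P² = 96
sum k=4..4:
  [4] +1/24 = 1/24
S = 1/24
C² = P²·S² = 1/6 ; C = +0.408248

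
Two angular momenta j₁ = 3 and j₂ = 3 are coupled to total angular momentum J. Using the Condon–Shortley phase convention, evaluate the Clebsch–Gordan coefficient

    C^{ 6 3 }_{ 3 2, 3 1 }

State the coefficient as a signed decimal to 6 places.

+0.639602

triangle: 0!*6!*6!/13! = 518400/6227020800
(j±m)!: 5!*1!*4!*2!*9!*3! = 12541132800
prefactor² = (2J+1)*Δ*N² = 149299200/11
  k=0: +1/(0!*0!*1!*4!*5!*2!) = 1/5760
Σ = 1/5760  ⇒  CG² = 149299200/11*1/5760² = 9/22
CG = +√(9/22) = +0.639602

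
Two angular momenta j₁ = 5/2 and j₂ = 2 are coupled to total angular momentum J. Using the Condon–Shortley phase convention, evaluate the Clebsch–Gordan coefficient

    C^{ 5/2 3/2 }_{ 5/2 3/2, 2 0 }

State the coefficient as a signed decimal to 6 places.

−√(1/70) ≈ -0.119523

triangle: 2!·3!·2!/8! = 24/40320
(j±m)!: 4!·1!·2!·2!·4!·1! = 2304
prefactor² = (2J+1)·Δ·N² = 288/35
  k=0: +1/(0!·2!·1!·2!·2!·0!) = 1/8
  k=1: −1/(1!·1!·0!·1!·3!·1!) = -1/6
Σ = -1/24  ⇒  CG² = 288/35·(-1/24)² = 1/70
CG = −√(1/70) = -0.119523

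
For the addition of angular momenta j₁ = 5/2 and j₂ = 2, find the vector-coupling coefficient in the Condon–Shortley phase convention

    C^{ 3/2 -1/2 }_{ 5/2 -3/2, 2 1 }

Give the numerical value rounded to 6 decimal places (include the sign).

+√(2/105) ≈ +0.138013

j₁+j₂−J=3  J+j₁−j₂=2  J−j₁+j₂=1  j₁+j₂+J+1=7
(j₁±m₁, j₂±m₂, J±M) = (1,4,3,1,1,2)
P² = 96/35
sum k=2..3:
  [2] +1/4 = 1/4
  [3] −1/6 = -1/6
S = 1/12
C² = P²·S² = 2/105 ; C = +0.138013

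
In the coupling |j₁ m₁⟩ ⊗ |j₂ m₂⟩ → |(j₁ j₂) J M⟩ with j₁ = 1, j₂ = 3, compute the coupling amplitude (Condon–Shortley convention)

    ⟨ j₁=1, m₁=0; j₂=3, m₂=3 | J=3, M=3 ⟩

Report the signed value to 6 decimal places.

−√(3/4) ≈ -0.866025

triangle: 1!×1!×5!/8! = 120/40320
(j±m)!: 1!×1!×6!×0!×6!×0! = 518400
prefactor² = (2J+1)×Δ×N² = 10800
  k=1: −1/(1!×0!×0!×5!×1!×0!) = -1/120
Σ = -1/120  ⇒  CG² = 10800×(-1/120)² = 3/4
CG = −√(3/4) = -0.866025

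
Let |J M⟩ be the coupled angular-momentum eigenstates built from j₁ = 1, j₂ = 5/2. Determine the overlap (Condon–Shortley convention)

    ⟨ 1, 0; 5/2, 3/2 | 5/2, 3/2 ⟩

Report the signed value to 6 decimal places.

-0.507093  (= −√(9/35))

√[6·1!1!4!/7! · 1!1!4!1!4!1!] = √(576/35)
  +(−1)^0/∏(0,1,1,4,0,0)! = 1/24  (running 1/24)
  +(−1)^1/∏(1,0,0,3,1,1)! = -1/6  (running -1/8)
⟨..|..⟩ = √(576/35)·(-1/8) = -0.507093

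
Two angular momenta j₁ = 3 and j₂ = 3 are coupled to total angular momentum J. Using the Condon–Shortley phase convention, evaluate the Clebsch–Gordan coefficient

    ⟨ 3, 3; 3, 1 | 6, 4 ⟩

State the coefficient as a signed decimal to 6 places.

+0.476731

triangle: 0!*6!*6!/13! = 518400/6227020800
(j±m)!: 6!*0!*4!*2!*10!*2! = 250822656000
prefactor² = (2J+1)*Δ*N² = 2985984000/11
  k=0: +1/(0!*0!*0!*4!*6!*2!) = 1/34560
Σ = 1/34560  ⇒  CG² = 2985984000/11*1/34560² = 5/22
CG = +√(5/22) = +0.476731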